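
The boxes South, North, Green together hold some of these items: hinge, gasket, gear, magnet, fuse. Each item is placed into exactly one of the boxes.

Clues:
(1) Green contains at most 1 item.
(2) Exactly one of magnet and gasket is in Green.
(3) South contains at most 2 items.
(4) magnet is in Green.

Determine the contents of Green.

From (4): magnet ∈ Green.
(1): Green already has 1, so the rest are out.

Green = {magnet}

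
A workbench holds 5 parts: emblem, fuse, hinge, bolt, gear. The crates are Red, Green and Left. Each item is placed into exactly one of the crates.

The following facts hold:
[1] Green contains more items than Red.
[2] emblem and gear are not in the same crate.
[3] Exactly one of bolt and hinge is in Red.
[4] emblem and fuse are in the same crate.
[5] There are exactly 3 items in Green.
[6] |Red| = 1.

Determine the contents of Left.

Left = {gear}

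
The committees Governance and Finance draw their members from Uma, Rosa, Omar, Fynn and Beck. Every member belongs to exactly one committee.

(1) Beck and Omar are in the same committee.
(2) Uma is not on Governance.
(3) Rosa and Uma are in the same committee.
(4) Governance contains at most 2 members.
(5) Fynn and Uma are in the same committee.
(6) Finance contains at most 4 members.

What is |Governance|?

From (2): Uma ∉ Governance.
(3): Rosa matches Uma: Rosa ∉ Governance.
(5): Fynn matches Uma: Fynn ∉ Governance.
Only one committee left: Uma ∈ Finance.
Only one committee left: Rosa ∈ Finance.
Only one committee left: Fynn ∈ Finance.
Suppose Omar ∉ Governance: no assignment then satisfies all the clues, so Omar ∈ Governance.

2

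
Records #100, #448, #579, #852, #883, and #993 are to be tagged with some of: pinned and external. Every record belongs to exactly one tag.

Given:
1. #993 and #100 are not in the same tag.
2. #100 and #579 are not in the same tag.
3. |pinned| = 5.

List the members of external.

external = {#100}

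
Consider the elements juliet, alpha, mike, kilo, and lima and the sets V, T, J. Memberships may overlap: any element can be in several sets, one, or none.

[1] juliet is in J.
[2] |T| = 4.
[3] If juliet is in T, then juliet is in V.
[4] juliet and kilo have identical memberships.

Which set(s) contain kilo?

kilo: J, T, V

From (1): juliet ∈ J.
(4): kilo matches juliet: kilo ∈ J.
Suppose kilo ∉ V: no assignment then satisfies all the clues, so kilo ∈ V.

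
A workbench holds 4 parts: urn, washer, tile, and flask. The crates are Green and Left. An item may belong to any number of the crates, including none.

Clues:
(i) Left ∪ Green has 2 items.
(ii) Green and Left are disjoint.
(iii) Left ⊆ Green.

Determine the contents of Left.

Left = {}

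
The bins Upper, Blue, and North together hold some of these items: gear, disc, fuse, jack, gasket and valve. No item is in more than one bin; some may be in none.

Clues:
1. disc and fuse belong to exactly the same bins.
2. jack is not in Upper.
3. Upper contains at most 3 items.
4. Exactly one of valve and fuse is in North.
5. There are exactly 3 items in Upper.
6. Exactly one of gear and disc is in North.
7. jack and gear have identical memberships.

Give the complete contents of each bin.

Upper = {disc, fuse, gasket}; Blue = {}; North = {gear, jack, valve}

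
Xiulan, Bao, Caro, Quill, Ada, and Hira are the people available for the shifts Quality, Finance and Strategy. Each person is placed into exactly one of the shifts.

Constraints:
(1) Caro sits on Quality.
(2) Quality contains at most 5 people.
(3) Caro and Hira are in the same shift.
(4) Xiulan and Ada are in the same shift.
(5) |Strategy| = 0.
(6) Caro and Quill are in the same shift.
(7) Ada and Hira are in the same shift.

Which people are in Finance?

Finance = {Bao}

From (1): Caro ∈ Quality.
(3): Hira matches Caro: Hira ∈ Quality.
(5): Strategy already has 0, so the rest are out.
(6): Quill matches Caro: Quill ∈ Quality.
(7): Ada matches Hira: Ada ∈ Quality.
(4): Xiulan matches Ada: Xiulan ∈ Quality.
(2): Quality already has 5, so the rest are out.
Only one shift left: Bao ∈ Finance.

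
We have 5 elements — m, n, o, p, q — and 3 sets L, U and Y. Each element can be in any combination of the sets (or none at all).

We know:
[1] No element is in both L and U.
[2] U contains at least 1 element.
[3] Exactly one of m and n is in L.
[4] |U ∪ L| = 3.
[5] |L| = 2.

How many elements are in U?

1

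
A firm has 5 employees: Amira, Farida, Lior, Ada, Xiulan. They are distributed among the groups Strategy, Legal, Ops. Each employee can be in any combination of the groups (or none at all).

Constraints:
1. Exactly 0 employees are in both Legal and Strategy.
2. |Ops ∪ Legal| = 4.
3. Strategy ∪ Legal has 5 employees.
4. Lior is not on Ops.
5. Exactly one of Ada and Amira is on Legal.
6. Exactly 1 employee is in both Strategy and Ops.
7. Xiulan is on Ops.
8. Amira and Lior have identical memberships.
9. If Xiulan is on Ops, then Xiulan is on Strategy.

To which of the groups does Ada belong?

Ada: Strategy

From (4): Lior ∉ Ops.
From (7): Xiulan ∈ Ops.
(8): Amira matches Lior: Amira ∉ Ops.
(9): Xiulan ∈ Strategy.
Suppose Ada ∉ Strategy: no assignment then satisfies all the clues, so Ada ∈ Strategy.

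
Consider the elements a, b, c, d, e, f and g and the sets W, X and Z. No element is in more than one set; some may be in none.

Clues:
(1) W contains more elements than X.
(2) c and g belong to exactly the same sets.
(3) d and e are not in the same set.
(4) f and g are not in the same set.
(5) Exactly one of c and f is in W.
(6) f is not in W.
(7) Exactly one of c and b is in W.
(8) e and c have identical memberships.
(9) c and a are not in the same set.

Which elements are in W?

From (6): f ∉ W.
(5) (exactly one): c ∈ W.
(7) (exactly one): b ∉ W.
(8): e matches c: e ∈ W.
(9): a ∉ W.
(2): g matches c: g ∈ W.
(3): d ∉ W.

W = {c, e, g}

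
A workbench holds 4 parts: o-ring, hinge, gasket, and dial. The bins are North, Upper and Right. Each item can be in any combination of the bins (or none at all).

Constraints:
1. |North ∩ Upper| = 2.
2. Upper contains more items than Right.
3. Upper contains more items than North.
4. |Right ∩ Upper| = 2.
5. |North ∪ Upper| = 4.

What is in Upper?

Upper = {dial, gasket, hinge, o-ring}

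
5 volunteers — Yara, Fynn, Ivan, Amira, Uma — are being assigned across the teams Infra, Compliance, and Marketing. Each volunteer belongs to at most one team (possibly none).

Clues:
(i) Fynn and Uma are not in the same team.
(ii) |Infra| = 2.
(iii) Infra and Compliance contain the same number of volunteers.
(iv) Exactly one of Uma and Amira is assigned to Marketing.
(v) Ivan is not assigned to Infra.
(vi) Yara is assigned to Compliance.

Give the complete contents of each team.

Infra = {Amira, Fynn}; Compliance = {Ivan, Yara}; Marketing = {Uma}

From (v): Ivan ∉ Infra.
From (vi): Yara ∈ Compliance.
Suppose Fynn ∉ Infra: no assignment then satisfies all the clues, so Fynn ∈ Infra.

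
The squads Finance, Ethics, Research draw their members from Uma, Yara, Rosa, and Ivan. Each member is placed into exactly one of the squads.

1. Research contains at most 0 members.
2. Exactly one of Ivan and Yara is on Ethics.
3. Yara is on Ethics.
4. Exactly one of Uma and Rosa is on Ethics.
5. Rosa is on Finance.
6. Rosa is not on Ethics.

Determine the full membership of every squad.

Finance = {Ivan, Rosa}; Ethics = {Uma, Yara}; Research = {}

From (3): Yara ∈ Ethics.
From (5): Rosa ∈ Finance.
(1): Research already has 0, so the rest are out.
(2) (exactly one): Ivan ∉ Ethics.
(4) (exactly one): Uma ∈ Ethics.
Only one squad left: Ivan ∈ Finance.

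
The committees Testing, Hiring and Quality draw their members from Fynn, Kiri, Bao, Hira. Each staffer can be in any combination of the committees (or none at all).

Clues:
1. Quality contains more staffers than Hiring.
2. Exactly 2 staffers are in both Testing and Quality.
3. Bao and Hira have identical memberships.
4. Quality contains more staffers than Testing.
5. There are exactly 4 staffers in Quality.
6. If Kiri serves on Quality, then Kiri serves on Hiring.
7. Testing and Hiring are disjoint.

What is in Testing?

Testing = {Bao, Hira}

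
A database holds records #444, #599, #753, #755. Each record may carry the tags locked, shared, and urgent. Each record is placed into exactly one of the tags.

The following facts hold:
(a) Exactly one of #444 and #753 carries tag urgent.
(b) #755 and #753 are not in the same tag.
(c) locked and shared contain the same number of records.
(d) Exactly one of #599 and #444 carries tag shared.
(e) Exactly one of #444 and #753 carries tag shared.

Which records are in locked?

locked = {#755}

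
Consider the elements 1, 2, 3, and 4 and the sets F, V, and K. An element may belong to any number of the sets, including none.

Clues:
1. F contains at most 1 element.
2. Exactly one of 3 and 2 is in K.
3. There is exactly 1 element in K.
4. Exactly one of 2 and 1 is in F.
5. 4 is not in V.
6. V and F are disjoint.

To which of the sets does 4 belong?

4: none

From (5): 4 ∉ V.
Suppose 4 ∈ F: no assignment then satisfies all the clues, so 4 ∉ F.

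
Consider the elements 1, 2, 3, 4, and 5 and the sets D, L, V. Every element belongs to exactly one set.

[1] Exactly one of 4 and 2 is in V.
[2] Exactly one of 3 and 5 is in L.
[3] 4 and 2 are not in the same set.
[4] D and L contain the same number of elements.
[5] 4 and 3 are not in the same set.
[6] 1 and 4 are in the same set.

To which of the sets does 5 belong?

5: V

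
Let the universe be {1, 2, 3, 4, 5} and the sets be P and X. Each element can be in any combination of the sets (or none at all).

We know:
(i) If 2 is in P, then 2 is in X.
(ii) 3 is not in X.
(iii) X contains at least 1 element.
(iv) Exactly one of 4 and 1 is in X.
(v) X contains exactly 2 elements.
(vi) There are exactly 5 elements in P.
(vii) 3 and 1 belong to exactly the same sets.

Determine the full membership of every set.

P = {1, 2, 3, 4, 5}; X = {2, 4}

From (ii): 3 ∉ X.
(vi): only 5 candidates remain for P, so all are in.
(vii): 1 matches 3: 1 ∉ X.
(i): 2 ∈ X.
(iv) (exactly one): 4 ∈ X.
(v): X already has 2, so the rest are out.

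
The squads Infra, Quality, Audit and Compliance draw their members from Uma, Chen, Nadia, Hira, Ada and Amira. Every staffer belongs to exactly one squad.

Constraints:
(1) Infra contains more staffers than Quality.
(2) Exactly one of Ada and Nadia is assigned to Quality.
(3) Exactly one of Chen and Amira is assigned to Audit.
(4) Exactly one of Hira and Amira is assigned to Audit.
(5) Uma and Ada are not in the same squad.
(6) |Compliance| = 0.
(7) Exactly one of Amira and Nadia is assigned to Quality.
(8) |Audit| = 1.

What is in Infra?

(6): Compliance already has 0, so the rest are out.
Suppose Uma ∈ Infra: no assignment then satisfies all the clues, so Uma ∉ Infra.

Infra = {Ada, Chen, Hira}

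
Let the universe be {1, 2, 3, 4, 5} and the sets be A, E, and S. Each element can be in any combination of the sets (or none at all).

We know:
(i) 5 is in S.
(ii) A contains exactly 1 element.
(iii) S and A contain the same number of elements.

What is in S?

S = {5}

From (i): 5 ∈ S.
Suppose 1 ∈ S: no assignment then satisfies all the clues, so 1 ∉ S.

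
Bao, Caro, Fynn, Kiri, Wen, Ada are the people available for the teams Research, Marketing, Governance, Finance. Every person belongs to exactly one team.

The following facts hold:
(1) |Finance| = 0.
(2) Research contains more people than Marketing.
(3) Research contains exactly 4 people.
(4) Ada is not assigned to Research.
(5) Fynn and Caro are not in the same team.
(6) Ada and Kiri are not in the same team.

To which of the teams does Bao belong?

From (4): Ada ∉ Research.
(1): Finance already has 0, so the rest are out.
Suppose Bao ∉ Research: no assignment then satisfies all the clues, so Bao ∈ Research.

Bao: Research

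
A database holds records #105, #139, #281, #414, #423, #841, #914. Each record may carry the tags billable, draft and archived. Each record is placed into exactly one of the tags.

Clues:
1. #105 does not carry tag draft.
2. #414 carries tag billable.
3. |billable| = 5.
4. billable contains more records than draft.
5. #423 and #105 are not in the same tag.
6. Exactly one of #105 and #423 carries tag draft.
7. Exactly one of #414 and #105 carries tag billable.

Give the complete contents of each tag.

billable = {#139, #281, #414, #841, #914}; draft = {#423}; archived = {#105}

From (1): #105 ∉ draft.
From (2): #414 ∈ billable.
(6) (exactly one): #423 ∈ draft.
(7) (exactly one): #105 ∉ billable.
Only one tag left: #105 ∈ archived.
(3): only 5 candidates remain for billable, so all are in.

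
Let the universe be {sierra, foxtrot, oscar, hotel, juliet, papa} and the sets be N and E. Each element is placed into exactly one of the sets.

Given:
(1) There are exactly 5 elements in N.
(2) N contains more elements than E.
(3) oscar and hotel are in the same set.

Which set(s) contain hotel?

hotel: N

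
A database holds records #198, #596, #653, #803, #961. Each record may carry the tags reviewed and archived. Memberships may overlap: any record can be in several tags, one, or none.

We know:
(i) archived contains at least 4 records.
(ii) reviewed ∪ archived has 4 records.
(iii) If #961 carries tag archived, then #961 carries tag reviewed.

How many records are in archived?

4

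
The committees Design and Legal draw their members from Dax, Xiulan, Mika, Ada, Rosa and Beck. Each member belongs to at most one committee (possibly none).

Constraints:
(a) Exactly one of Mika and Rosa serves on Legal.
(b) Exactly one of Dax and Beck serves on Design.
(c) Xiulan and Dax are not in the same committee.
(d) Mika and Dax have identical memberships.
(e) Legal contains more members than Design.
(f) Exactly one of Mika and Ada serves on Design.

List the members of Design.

Design = {Dax, Mika}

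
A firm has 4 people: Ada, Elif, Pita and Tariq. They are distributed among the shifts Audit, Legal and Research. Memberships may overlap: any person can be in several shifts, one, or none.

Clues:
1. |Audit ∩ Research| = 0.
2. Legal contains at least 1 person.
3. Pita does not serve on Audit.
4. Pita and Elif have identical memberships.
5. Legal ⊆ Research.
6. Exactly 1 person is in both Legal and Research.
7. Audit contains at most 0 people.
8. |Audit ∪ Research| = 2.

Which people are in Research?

From (3): Pita ∉ Audit.
(4): Elif matches Pita: Elif ∉ Audit.
(7): Audit already has 0, so the rest are out.
Suppose Ada ∉ Research: no assignment then satisfies all the clues, so Ada ∈ Research.

Research = {Ada, Tariq}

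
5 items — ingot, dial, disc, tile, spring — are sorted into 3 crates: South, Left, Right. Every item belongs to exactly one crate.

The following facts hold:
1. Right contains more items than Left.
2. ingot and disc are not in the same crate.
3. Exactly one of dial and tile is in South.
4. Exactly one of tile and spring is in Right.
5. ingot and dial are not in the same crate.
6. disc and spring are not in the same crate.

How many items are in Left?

1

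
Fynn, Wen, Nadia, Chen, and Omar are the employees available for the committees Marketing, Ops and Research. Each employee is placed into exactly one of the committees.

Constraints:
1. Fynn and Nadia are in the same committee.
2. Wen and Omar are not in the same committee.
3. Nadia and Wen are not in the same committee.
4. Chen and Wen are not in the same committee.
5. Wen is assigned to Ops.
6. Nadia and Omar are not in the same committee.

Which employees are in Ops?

Ops = {Wen}

From (5): Wen ∈ Ops.
(2): Omar ∉ Ops.
(3): Nadia ∉ Ops.
(4): Chen ∉ Ops.
(1): Fynn matches Nadia: Fynn ∉ Ops.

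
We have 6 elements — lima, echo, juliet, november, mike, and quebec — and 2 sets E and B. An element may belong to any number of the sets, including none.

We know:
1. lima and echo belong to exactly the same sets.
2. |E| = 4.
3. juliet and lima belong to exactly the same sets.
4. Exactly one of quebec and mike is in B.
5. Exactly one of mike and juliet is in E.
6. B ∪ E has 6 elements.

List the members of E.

E = {echo, juliet, lima, quebec}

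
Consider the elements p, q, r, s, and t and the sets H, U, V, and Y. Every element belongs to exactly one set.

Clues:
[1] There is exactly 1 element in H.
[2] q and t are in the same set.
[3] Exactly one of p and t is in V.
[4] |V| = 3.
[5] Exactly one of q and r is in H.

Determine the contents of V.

V = {q, s, t}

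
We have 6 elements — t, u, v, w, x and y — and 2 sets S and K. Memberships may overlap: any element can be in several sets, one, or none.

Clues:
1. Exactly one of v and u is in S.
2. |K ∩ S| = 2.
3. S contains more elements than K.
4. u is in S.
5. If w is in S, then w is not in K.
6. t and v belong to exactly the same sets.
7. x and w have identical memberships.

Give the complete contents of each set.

S = {u, w, x, y}; K = {u, y}

From (4): u ∈ S.
(1) (exactly one): v ∉ S.
(6): t matches v: t ∉ S.
Suppose t ∈ K: no assignment then satisfies all the clues, so t ∉ K.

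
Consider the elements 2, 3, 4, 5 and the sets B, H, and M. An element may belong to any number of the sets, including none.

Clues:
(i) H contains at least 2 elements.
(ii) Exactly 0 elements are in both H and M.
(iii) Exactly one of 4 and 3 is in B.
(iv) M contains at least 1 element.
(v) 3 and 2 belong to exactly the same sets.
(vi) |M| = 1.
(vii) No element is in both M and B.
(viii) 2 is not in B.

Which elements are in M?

M = {5}

From (viii): 2 ∉ B.
(v): 3 matches 2: 3 ∉ B.
(iii) (exactly one): 4 ∈ B.
(vii) (disjoint): 4 ∉ M.
Suppose 2 ∈ M: no assignment then satisfies all the clues, so 2 ∉ M.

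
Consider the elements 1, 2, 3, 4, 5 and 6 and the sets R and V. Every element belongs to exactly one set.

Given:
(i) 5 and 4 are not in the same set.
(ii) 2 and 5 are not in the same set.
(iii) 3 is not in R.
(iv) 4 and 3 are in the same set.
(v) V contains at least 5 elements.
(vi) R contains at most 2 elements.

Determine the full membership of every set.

R = {5}; V = {1, 2, 3, 4, 6}

From (iii): 3 ∉ R.
(iv): 4 matches 3: 4 ∉ R.
Only one set left: 3 ∈ V.
Only one set left: 4 ∈ V.
(i): 5 ∉ V.
(v): only 5 candidates remain for V, so all are in.
Only one set left: 5 ∈ R.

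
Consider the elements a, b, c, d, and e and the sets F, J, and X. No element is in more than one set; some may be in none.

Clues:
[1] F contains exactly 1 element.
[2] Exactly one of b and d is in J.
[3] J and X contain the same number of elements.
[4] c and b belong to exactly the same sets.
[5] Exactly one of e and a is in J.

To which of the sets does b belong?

b: X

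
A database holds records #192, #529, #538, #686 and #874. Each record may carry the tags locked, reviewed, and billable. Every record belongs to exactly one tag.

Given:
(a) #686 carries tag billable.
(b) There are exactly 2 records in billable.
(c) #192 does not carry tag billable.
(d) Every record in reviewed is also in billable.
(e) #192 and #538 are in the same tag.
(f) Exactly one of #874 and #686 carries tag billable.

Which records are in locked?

locked = {#192, #538, #874}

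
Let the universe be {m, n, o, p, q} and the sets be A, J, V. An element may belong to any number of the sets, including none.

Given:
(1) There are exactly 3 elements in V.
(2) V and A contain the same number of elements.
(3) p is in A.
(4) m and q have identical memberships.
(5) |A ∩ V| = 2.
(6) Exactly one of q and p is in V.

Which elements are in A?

A = {m, p, q}

From (3): p ∈ A.
Suppose m ∉ A: no assignment then satisfies all the clues, so m ∈ A.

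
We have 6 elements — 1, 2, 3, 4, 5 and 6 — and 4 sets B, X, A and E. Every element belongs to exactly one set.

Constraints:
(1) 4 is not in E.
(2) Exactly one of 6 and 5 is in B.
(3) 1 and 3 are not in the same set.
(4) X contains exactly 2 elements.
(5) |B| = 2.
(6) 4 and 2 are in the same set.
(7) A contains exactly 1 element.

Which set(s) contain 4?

4: X

From (1): 4 ∉ E.
(6): 2 matches 4: 2 ∉ E.
Suppose 4 ∈ B: no assignment then satisfies all the clues, so 4 ∉ B.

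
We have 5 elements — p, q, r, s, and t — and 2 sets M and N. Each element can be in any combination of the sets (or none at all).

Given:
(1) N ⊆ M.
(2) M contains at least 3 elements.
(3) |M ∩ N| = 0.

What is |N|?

0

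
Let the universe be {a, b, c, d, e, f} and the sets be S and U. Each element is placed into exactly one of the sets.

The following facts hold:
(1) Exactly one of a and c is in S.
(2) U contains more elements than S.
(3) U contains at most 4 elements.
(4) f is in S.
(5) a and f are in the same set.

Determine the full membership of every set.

S = {a, f}; U = {b, c, d, e}

From (4): f ∈ S.
(5): a matches f: a ∈ S.
(1) (exactly one): c ∉ S.
Only one set left: c ∈ U.
Suppose b ∈ S: no assignment then satisfies all the clues, so b ∉ S.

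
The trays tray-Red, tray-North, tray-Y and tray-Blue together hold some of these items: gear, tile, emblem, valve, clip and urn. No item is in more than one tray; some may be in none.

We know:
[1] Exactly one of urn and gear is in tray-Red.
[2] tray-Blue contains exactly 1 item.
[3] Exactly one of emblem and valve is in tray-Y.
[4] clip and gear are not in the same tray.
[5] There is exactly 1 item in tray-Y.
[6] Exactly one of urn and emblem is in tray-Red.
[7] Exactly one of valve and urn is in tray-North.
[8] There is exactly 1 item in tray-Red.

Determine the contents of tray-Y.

tray-Y = {emblem}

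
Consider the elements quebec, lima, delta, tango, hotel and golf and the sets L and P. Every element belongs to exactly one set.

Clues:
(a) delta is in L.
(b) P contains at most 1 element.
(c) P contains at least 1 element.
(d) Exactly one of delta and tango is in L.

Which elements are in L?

L = {delta, golf, hotel, lima, quebec}

From (a): delta ∈ L.
(d) (exactly one): tango ∉ L.
Only one set left: tango ∈ P.
(b): P already has 1, so the rest are out.
Only one set left: quebec ∈ L.
Only one set left: lima ∈ L.
Only one set left: hotel ∈ L.
Only one set left: golf ∈ L.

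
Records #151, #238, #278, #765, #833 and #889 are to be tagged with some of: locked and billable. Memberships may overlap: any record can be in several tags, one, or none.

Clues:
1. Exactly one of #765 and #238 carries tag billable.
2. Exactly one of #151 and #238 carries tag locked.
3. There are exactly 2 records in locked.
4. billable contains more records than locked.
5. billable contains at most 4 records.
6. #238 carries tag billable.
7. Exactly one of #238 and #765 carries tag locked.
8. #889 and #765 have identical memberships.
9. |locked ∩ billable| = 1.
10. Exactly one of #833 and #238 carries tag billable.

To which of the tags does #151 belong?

#151: billable

From (6): #238 ∈ billable.
(1) (exactly one): #765 ∉ billable.
(8): #889 matches #765: #889 ∉ billable.
(10) (exactly one): #833 ∉ billable.
Suppose #151 ∈ locked: no assignment then satisfies all the clues, so #151 ∉ locked.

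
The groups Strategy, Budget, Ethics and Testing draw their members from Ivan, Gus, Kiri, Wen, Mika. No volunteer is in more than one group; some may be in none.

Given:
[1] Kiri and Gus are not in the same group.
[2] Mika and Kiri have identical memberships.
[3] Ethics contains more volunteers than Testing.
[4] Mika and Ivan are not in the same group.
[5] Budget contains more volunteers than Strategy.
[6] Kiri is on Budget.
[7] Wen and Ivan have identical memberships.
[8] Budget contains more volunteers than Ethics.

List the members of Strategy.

Strategy = {}

From (6): Kiri ∈ Budget.
(1): Gus ∉ Budget.
(2): Mika matches Kiri: Mika ∉ Strategy.
(2): Mika matches Kiri: Mika ∈ Budget.
(4): Ivan ∉ Budget.
(7): Wen matches Ivan: Wen ∉ Budget.
Suppose Ivan ∈ Strategy: no assignment then satisfies all the clues, so Ivan ∉ Strategy.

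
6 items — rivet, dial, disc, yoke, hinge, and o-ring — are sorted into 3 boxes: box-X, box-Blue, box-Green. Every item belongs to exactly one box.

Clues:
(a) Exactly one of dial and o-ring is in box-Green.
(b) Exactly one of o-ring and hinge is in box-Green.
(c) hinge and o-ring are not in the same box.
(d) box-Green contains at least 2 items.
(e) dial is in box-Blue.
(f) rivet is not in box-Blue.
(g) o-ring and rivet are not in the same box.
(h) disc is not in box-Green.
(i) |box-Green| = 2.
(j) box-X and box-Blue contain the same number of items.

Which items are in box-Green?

From (e): dial ∈ box-Blue.
From (f): rivet ∉ box-Blue.
From (h): disc ∉ box-Green.
(a) (exactly one): o-ring ∈ box-Green.
(b) (exactly one): hinge ∉ box-Green.
(g): rivet ∉ box-Green.
(i): only 2 candidates remain for box-Green, so all are in.
Only one box left: rivet ∈ box-X.

box-Green = {o-ring, yoke}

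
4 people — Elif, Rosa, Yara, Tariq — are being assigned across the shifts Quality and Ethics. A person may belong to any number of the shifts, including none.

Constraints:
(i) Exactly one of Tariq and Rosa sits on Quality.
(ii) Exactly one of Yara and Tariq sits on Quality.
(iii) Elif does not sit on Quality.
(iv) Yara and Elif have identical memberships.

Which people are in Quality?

From (iii): Elif ∉ Quality.
(iv): Yara matches Elif: Yara ∉ Quality.
(ii) (exactly one): Tariq ∈ Quality.
(i) (exactly one): Rosa ∉ Quality.

Quality = {Tariq}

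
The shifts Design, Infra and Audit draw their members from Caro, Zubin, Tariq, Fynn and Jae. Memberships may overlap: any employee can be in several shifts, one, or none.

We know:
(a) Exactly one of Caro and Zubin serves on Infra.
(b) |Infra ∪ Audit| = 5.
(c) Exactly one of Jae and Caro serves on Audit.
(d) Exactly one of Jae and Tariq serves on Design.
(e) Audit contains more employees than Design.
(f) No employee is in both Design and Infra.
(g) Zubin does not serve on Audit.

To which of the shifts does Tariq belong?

Tariq: Audit, Design

From (g): Zubin ∉ Audit.
Suppose Tariq ∉ Design: no assignment then satisfies all the clues, so Tariq ∈ Design.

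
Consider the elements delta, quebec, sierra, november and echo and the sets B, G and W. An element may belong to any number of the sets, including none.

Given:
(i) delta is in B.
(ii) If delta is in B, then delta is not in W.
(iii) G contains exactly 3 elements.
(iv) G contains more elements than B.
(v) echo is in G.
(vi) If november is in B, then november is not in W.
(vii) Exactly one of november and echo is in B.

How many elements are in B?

2

From (i): delta ∈ B.
From (v): echo ∈ G.
(ii): delta ∉ W.
Suppose quebec ∈ B: no assignment then satisfies all the clues, so quebec ∉ B.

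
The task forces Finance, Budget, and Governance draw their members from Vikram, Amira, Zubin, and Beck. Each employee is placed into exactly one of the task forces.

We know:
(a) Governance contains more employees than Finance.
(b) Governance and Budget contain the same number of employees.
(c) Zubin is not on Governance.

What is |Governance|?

2

From (c): Zubin ∉ Governance.
Suppose Vikram ∈ Finance: no assignment then satisfies all the clues, so Vikram ∉ Finance.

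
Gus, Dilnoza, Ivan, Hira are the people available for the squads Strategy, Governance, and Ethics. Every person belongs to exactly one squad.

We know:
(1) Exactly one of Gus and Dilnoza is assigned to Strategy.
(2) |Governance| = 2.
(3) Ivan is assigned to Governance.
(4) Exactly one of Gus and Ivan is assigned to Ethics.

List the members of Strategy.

Strategy = {Dilnoza}

From (3): Ivan ∈ Governance.
(4) (exactly one): Gus ∈ Ethics.
(1) (exactly one): Dilnoza ∈ Strategy.
(2): only 2 candidates remain for Governance, so all are in.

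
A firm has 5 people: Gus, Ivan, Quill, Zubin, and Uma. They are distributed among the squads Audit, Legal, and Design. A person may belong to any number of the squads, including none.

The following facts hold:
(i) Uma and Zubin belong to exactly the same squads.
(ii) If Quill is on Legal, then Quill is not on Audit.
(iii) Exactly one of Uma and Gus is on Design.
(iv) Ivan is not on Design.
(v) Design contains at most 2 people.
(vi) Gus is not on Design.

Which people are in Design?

Design = {Uma, Zubin}

From (iv): Ivan ∉ Design.
From (vi): Gus ∉ Design.
(iii) (exactly one): Uma ∈ Design.
(i): Zubin matches Uma: Zubin ∈ Design.
(v): Design already has 2, so the rest are out.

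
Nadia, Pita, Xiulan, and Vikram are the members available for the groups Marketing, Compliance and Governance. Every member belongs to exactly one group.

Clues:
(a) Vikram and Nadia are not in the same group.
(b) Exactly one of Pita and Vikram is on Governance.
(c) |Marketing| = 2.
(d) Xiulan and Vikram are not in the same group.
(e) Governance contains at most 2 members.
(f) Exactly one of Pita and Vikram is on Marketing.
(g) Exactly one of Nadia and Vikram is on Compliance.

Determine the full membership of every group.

Marketing = {Pita, Xiulan}; Compliance = {Nadia}; Governance = {Vikram}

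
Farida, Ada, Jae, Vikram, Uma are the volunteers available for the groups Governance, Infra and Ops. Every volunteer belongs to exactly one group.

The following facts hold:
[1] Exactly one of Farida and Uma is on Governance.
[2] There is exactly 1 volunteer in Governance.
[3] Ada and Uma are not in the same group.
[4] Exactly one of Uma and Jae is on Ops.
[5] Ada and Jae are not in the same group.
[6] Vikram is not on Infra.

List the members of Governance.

Governance = {Uma}

From (6): Vikram ∉ Infra.
Suppose Farida ∈ Governance: no assignment then satisfies all the clues, so Farida ∉ Governance.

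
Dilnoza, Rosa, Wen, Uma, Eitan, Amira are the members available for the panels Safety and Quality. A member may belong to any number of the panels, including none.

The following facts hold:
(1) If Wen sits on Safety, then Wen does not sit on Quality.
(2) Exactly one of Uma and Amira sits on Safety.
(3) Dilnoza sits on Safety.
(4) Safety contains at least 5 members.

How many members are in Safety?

5

From (3): Dilnoza ∈ Safety.
Suppose Rosa ∉ Safety: no assignment then satisfies all the clues, so Rosa ∈ Safety.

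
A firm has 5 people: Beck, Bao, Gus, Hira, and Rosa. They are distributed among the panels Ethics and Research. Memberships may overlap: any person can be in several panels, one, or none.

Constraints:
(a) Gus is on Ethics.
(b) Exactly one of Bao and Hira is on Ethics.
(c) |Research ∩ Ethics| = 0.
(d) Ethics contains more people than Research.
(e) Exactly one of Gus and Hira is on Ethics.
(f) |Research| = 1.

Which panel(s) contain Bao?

Bao: Ethics

From (a): Gus ∈ Ethics.
(e) (exactly one): Hira ∉ Ethics.
(b) (exactly one): Bao ∈ Ethics.
Suppose Bao ∈ Research: no assignment then satisfies all the clues, so Bao ∉ Research.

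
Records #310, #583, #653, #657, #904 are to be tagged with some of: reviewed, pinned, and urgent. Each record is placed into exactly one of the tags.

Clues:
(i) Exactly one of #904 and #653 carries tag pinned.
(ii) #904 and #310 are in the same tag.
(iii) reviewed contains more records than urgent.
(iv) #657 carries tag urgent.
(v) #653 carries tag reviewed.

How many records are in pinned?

2

From (iv): #657 ∈ urgent.
From (v): #653 ∈ reviewed.
(i) (exactly one): #904 ∈ pinned.
(ii): #310 matches #904: #310 ∉ reviewed.
(ii): #310 matches #904: #310 ∈ pinned.
Suppose #583 ∉ reviewed: no assignment then satisfies all the clues, so #583 ∈ reviewed.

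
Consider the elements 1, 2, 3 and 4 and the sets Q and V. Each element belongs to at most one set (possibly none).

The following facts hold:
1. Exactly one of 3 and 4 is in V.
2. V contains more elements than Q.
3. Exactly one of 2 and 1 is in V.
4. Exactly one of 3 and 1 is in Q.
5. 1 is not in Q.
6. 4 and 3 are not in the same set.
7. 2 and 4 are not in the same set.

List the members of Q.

Q = {3}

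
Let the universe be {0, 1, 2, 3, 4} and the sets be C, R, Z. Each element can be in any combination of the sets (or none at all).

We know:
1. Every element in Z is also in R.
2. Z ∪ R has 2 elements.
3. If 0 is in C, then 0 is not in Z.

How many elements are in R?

2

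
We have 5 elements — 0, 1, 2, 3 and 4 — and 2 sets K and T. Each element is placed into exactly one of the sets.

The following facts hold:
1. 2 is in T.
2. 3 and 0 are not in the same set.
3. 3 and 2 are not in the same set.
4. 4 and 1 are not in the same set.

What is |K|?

From (1): 2 ∈ T.
(3): 3 ∉ T.
Only one set left: 3 ∈ K.
(2): 0 ∉ K.
Only one set left: 0 ∈ T.

2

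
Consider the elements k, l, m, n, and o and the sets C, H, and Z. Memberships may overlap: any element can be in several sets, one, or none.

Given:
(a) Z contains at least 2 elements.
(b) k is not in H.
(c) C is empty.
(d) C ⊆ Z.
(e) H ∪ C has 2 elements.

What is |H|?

2

From (b): k ∉ H.
(c): C already has 0, so the rest are out.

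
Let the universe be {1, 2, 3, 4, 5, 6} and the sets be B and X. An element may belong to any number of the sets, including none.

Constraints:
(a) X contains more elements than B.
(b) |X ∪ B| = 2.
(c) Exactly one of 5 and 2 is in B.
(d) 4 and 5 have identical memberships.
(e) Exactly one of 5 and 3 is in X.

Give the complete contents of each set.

B = {2}; X = {2, 3}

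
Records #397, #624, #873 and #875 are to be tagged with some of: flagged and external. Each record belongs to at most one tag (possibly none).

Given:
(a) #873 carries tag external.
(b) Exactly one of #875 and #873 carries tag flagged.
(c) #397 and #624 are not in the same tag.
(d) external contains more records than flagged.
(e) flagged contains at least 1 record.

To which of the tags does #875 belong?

From (a): #873 ∈ external.
(b) (exactly one): #875 ∈ flagged.

#875: flagged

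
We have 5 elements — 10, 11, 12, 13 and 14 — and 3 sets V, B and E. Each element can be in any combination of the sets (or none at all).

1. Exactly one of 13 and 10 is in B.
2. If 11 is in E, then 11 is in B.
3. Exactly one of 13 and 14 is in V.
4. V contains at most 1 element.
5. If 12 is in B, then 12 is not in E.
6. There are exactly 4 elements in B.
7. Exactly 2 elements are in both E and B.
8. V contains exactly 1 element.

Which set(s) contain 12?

12: B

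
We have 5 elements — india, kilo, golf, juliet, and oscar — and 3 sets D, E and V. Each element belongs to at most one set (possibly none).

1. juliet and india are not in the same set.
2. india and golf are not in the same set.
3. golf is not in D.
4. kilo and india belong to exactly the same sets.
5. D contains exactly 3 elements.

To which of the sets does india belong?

From (3): golf ∉ D.
Suppose india ∉ D: no assignment then satisfies all the clues, so india ∈ D.

india: D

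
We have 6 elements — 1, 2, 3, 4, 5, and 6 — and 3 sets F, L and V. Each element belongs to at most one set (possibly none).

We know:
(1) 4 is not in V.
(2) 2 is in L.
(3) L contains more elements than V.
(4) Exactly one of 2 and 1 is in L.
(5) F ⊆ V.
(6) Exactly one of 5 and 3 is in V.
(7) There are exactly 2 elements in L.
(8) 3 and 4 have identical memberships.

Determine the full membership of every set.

From (1): 4 ∉ V.
From (2): 2 ∈ L.
(4) (exactly one): 1 ∉ L.
(5) contrapositive: 4 ∉ F.
(8): 3 matches 4: 3 ∉ F.
(8): 3 matches 4: 3 ∉ V.
(6) (exactly one): 5 ∈ V.
Suppose 1 ∈ F: no assignment then satisfies all the clues, so 1 ∉ F.

F = {}; L = {2, 6}; V = {5}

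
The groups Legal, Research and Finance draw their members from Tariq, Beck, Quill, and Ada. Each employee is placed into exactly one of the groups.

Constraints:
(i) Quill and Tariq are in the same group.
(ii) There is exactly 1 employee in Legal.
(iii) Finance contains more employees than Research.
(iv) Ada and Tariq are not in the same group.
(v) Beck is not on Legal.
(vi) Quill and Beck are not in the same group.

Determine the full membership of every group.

Legal = {Ada}; Research = {Beck}; Finance = {Quill, Tariq}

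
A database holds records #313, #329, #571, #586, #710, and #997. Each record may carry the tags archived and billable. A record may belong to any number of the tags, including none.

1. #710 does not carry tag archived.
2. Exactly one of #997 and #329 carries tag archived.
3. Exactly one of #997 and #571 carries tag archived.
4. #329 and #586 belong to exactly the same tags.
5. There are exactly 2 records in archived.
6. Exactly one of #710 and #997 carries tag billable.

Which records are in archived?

archived = {#313, #997}

From (1): #710 ∉ archived.
Suppose #313 ∉ archived: no assignment then satisfies all the clues, so #313 ∈ archived.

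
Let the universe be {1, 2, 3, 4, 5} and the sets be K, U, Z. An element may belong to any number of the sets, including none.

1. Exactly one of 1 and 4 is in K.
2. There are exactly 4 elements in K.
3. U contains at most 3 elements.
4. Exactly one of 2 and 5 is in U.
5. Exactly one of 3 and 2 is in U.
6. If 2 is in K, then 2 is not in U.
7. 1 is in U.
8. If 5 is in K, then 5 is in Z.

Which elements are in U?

U = {1, 3, 5}

From (7): 1 ∈ U.
Suppose 2 ∈ U: no assignment then satisfies all the clues, so 2 ∉ U.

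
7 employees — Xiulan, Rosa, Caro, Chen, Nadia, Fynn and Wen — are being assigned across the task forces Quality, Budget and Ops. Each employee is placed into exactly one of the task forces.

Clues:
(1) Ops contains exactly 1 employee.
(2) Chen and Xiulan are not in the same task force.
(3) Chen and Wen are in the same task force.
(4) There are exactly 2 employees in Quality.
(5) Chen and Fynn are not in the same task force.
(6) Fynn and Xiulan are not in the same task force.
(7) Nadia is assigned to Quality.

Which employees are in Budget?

Budget = {Caro, Chen, Rosa, Wen}

From (7): Nadia ∈ Quality.
Suppose Xiulan ∈ Budget: no assignment then satisfies all the clues, so Xiulan ∉ Budget.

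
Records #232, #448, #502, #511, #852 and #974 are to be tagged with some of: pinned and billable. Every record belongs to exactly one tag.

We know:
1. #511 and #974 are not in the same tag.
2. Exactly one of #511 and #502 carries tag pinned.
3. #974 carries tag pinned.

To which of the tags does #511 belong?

#511: billable

From (3): #974 ∈ pinned.
(1): #511 ∉ pinned.
(2) (exactly one): #502 ∈ pinned.
Only one tag left: #511 ∈ billable.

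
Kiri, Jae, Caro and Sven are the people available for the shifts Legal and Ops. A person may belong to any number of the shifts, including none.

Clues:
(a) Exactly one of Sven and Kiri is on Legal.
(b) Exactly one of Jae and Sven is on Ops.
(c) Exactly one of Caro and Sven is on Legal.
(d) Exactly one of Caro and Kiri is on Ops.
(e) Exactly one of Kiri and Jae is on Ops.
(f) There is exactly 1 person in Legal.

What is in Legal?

Legal = {Sven}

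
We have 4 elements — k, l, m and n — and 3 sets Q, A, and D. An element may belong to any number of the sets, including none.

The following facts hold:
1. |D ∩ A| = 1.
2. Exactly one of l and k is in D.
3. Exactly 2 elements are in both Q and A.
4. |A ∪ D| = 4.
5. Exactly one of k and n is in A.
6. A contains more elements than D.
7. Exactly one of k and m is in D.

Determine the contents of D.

D = {k, n}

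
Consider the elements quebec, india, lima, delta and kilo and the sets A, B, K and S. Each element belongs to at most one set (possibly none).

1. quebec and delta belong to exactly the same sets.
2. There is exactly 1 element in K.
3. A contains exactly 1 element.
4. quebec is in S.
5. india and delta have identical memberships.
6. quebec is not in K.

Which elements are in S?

S = {delta, india, quebec}

From (4): quebec ∈ S.
(1): delta matches quebec: delta ∉ A.
(1): delta matches quebec: delta ∉ B.
(1): delta matches quebec: delta ∉ K.
(1): delta matches quebec: delta ∈ S.
(5): india matches delta: india ∉ A.
(5): india matches delta: india ∉ B.
(5): india matches delta: india ∉ K.
(5): india matches delta: india ∈ S.
Suppose lima ∈ S: no assignment then satisfies all the clues, so lima ∉ S.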